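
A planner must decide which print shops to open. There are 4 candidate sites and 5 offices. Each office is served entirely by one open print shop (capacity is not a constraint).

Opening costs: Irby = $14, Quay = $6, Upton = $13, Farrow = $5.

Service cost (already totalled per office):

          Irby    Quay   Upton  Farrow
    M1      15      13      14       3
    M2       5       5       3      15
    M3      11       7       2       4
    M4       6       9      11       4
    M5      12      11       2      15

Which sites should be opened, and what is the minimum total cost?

For any fixed open set, each office goes to its cheapest open site; total = fixed + service.
{Upton, Farrow}: M1→Farrow 3, M2→Upton 3, M3→Upton 2, M4→Farrow 4, M5→Upton 2. Service 14; fixed 18; total 32.
{Quay, Upton, Farrow}: service 14 + fixed 24 = 38
{Quay, Farrow}: service 27 + fixed 11 = 38
{Irby, Quay, Upton, Farrow}: service 14 + fixed 38 = 52
(All 15 nonempty subsets were checked; Upton and Farrow is lowest.)

Open Upton and Farrow; minimum total cost 32.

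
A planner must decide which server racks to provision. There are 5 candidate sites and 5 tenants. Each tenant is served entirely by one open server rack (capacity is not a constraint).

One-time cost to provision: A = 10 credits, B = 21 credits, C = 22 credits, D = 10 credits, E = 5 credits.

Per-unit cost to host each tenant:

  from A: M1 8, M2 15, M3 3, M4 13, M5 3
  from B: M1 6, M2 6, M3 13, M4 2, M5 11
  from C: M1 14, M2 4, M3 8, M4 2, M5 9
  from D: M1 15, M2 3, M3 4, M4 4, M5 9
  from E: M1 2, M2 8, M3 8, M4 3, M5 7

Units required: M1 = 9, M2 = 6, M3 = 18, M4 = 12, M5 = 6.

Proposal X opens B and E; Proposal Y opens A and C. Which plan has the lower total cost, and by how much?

Proposal Y is cheaper by 66.

Proposal X: {B, E}: M1→E 2·9=18, M2→B 6·6=36, M3→E 8·18=144, M4→B 2·12=24, M5→E 7·6=42. Service 264; fixed 26; total 290.
Proposal Y: {A, C}: M1→A 8·9=72, M2→C 4·6=24, M3→A 3·18=54, M4→C 2·12=24, M5→A 3·6=18. Service 192; fixed 32; total 224.
Difference: |290 − 224| = 66.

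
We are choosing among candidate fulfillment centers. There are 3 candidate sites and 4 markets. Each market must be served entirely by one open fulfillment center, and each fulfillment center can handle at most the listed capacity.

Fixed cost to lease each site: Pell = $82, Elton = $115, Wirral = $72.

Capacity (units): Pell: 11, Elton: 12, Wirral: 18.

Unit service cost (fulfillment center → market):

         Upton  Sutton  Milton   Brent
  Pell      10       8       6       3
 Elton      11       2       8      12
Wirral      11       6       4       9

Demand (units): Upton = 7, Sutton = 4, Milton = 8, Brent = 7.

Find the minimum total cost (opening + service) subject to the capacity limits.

Open {Pell, Wirral}: Upton→Wirral 11·7=77, Sutton→Pell 8·4=32, Milton→Wirral 4·8=32, Brent→Pell 3·7=21.
Loads: Pell carries 11/11, Wirral carries 15/18. Service 162; fixed 154; total 316.
Next best feasible plan costs 351.

Minimum total cost: 316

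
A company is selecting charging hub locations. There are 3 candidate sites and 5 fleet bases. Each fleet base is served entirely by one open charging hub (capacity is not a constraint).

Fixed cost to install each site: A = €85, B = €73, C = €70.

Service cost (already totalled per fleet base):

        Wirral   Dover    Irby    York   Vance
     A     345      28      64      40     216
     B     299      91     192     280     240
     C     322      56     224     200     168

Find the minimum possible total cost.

For any fixed open set, each fleet base goes to its cheapest open site; total = fixed + service.
{A, C}: Wirral→C 322, Dover→A 28, Irby→A 64, York→A 40, Vance→C 168. Service 622; fixed 155; total 777.
{A}: service 693 + fixed 85 = 778
{A, B}: Wirral→B 299, Dover→A 28, Irby→A 64, York→A 40, Vance→A 216. Service 647; fixed 158; total 805.
{A, B, C}: service 599 + fixed 228 = 827
No other subset beats 777.

Minimum total cost: 777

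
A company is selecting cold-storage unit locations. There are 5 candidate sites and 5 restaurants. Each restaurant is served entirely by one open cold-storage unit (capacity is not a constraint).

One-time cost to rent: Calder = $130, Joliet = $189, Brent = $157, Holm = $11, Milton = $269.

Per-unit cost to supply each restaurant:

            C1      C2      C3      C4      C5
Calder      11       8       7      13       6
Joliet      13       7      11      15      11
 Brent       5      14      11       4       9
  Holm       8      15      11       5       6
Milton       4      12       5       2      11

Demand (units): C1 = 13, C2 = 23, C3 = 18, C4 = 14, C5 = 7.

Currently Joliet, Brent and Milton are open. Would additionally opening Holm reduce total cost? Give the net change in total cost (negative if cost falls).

Yes — net change −10 (cost falls by 10).

Current service cost with {Joliet, Brent, Milton}: 394.
Adding Holm: each restaurant re-picks its cheapest; new service cost 373, saving 21.
Extra fixed cost: 11. Net change = 11 − 21 = -10.
(Totals: 1009 → 999.)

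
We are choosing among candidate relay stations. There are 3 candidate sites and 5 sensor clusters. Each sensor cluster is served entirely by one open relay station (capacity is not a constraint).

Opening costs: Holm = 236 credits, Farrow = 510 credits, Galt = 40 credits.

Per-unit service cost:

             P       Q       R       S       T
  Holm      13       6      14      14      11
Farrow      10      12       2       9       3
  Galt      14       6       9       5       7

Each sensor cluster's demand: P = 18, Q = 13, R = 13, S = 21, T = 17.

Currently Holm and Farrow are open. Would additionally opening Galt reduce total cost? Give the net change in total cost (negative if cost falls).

Current service cost with {Holm, Farrow}: 524.
Adding Galt: each sensor cluster re-picks its cheapest; new service cost 440, saving 84.
Extra fixed cost: 40. Net change = 40 − 84 = -44.
(Totals: 1270 → 1226.)

Yes — net change −44 (cost falls by 44).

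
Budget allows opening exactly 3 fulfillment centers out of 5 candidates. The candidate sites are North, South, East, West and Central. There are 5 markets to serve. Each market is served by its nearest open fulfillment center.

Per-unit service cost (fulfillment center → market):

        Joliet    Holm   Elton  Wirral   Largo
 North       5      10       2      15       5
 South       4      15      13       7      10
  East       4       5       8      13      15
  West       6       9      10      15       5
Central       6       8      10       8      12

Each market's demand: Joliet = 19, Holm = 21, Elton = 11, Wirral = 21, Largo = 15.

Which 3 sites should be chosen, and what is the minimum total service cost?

With exactly 3 open, each market uses its cheapest among the chosen.
{North, South, East}: Joliet→South 4·19=76, Holm→East 5·21=105, Elton→North 2·11=22, Wirral→South 7·21=147, Largo→North 5·15=75. Service cost 425.
{North, East, Central}: service cost 446
{North, South, Central}: service cost 488
Among all 10 size-3 choices, {North, South, East} is lowest.

Choose North, South and East; total service cost 425.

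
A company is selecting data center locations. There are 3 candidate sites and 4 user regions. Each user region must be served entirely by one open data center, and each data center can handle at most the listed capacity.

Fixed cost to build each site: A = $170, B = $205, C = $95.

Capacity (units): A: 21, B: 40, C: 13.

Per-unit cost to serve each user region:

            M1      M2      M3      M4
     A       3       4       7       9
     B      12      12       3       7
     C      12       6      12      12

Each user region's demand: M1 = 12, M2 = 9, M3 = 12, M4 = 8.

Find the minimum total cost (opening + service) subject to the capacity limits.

Minimum total cost: 539

Open {A, B}: M1→A 3·12=36, M2→A 4·9=36, M3→B 3·12=36, M4→B 7·8=56.
Loads: A carries 21/21, B carries 20/40. Service 164; fixed 375; total 539.
Next best feasible plan costs 590.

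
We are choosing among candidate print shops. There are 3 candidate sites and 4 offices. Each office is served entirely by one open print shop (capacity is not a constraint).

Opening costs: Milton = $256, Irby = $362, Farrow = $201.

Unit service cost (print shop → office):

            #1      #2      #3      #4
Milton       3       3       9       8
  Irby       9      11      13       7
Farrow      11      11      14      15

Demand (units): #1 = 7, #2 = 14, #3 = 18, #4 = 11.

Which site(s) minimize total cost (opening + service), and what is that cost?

For any fixed open set, each office goes to its cheapest open site; total = fixed + service.
{Milton}: #1→Milton 3·7=21, #2→Milton 3·14=42, #3→Milton 9·18=162, #4→Milton 8·11=88. Service 313; fixed 256; total 569.
{Milton, Farrow}: service 313 + fixed 457 = 770
{Farrow}: #1→Farrow 11·7=77, #2→Farrow 11·14=154, #3→Farrow 14·18=252, #4→Farrow 15·11=165. Service 648; fixed 201; total 849.
{Milton, Irby, Farrow}: service 302 + fixed 819 = 1121
No other subset beats 569.

Open Milton only; minimum total cost 569.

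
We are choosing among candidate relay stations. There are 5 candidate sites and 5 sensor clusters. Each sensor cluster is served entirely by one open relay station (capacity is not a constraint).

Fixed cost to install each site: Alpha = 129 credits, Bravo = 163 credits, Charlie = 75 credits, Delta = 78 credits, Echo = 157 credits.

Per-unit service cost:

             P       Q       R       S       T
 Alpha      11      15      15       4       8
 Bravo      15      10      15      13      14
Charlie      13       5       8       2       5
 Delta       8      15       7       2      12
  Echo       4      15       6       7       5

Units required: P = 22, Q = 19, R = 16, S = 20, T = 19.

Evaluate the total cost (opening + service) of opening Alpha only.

Each sensor cluster is assigned to its cheapest site among the open ones.
{Alpha}: P→Alpha 11·22=242, Q→Alpha 15·19=285, R→Alpha 15·16=240, S→Alpha 4·20=80, T→Alpha 8·19=152. Service 999; fixed 129; total 1128.

Total cost: 1128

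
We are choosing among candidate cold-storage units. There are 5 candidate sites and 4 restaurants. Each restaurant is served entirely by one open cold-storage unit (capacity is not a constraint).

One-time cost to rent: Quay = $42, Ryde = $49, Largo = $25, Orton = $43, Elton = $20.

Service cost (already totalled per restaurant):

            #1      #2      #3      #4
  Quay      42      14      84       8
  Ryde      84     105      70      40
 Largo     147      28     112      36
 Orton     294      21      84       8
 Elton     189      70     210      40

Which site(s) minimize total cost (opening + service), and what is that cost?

For any fixed open set, each restaurant goes to its cheapest open site; total = fixed + service.
{Quay}: #1→Quay 42, #2→Quay 14, #3→Quay 84, #4→Quay 8. Service 148; fixed 42; total 190.
{Quay, Elton}: #1→Quay 42, #2→Quay 14, #3→Quay 84, #4→Quay 8. Service 148; fixed 62; total 210.
{Quay, Largo}: service 148 + fixed 67 = 215
{Quay, Ryde, Largo, Orton, Elton}: service 134 + fixed 179 = 313
No other subset beats 190.

Open Quay only; minimum total cost 190.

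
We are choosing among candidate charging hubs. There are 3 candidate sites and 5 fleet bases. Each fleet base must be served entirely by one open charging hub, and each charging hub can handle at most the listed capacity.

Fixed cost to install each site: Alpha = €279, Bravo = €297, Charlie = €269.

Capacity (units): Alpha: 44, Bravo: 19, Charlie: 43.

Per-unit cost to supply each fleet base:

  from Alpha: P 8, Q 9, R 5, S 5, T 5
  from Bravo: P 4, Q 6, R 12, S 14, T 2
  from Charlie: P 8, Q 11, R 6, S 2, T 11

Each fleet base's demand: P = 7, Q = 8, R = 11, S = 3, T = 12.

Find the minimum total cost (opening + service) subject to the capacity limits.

Minimum total cost: 537

Open {Alpha}: P→Alpha 8·7=56, Q→Alpha 9·8=72, R→Alpha 5·11=55, S→Alpha 5·3=15, T→Alpha 5·12=60.
Loads: Alpha carries 41/44. Service 258; fixed 279; total 537.
Next best feasible plan costs 617.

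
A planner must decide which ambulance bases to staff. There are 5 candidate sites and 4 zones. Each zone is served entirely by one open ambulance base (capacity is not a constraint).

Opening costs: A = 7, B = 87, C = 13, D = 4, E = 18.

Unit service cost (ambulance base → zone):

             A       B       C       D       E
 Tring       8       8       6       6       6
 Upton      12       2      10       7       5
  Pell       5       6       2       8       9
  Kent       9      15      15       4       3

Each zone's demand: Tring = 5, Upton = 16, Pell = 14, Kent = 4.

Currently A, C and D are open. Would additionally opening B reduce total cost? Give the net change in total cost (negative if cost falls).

Current service cost with {A, C, D}: 186.
Adding B: each zone re-picks its cheapest; new service cost 106, saving 80.
Extra fixed cost: 87. Net change = 87 − 80 = 7.
(Totals: 210 → 217.)

No — net change +7 (cost rises by 7).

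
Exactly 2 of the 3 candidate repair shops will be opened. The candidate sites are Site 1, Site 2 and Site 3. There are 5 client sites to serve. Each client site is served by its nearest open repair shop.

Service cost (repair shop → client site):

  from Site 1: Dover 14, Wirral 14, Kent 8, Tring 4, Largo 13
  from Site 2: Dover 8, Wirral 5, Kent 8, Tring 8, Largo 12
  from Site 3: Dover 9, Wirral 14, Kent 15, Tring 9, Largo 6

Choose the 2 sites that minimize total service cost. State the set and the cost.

With exactly 2 open, each client site uses its cheapest among the chosen.
{Site 2, Site 3}: Dover→Site 2 8, Wirral→Site 2 5, Kent→Site 2 8, Tring→Site 2 8, Largo→Site 3 6. Service cost 35.
{Site 1, Site 2}: service cost 37
{Site 1, Site 3}: service cost 41
Among all 3 size-2 choices, {Site 2, Site 3} is lowest.

Choose Site 2 and Site 3; total service cost 35.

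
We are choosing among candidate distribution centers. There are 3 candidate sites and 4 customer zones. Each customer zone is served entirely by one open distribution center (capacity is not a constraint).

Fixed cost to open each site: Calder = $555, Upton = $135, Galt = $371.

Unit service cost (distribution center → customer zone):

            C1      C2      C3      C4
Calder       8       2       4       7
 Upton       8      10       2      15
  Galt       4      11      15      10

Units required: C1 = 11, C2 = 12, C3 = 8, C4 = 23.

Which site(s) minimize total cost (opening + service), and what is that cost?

Open Upton only; minimum total cost 704.

For any fixed open set, each customer zone goes to its cheapest open site; total = fixed + service.
{Upton}: C1→Upton 8·11=88, C2→Upton 10·12=120, C3→Upton 2·8=16, C4→Upton 15·23=345. Service 569; fixed 135; total 704.
{Calder}: service 305 + fixed 555 = 860
{Galt}: service 526 + fixed 371 = 897
{Calder, Upton, Galt}: service 245 + fixed 1061 = 1306
No other subset beats 704.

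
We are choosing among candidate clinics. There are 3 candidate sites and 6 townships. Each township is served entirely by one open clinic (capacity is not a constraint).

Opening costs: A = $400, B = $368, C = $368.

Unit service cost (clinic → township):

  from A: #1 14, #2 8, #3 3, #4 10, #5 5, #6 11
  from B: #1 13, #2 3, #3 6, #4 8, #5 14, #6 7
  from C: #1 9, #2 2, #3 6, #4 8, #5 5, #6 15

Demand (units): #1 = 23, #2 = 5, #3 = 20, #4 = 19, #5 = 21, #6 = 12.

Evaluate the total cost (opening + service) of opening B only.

Each township is assigned to its cheapest site among the open ones.
{B}: #1→B 13·23=299, #2→B 3·5=15, #3→B 6·20=120, #4→B 8·19=152, #5→B 14·21=294, #6→B 7·12=84. Service 964; fixed 368; total 1332.

Total cost: 1332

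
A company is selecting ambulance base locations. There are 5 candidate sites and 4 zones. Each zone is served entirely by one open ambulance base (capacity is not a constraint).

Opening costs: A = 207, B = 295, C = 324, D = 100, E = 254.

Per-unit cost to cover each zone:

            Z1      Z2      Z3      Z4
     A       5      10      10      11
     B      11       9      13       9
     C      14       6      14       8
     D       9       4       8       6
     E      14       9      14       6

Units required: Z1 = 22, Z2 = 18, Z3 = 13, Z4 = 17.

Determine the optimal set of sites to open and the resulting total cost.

For any fixed open set, each zone goes to its cheapest open site; total = fixed + service.
{D}: Z1→D 9·22=198, Z2→D 4·18=72, Z3→D 8·13=104, Z4→D 6·17=102. Service 476; fixed 100; total 576.
{A, D}: service 388 + fixed 307 = 695
{A}: Z1→A 5·22=110, Z2→A 10·18=180, Z3→A 10·13=130, Z4→A 11·17=187. Service 607; fixed 207; total 814.
{A, B, C, D, E}: service 388 + fixed 1180 = 1568
No other subset beats 576.

Open D only; minimum total cost 576.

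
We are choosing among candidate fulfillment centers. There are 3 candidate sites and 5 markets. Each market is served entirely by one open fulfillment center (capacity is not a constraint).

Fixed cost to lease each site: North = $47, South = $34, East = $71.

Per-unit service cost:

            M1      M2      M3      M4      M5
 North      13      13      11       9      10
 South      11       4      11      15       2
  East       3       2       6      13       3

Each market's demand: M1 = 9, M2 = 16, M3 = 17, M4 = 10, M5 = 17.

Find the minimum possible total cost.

For any fixed open set, each market goes to its cheapest open site; total = fixed + service.
{East}: M1→East 3·9=27, M2→East 2·16=32, M3→East 6·17=102, M4→East 13·10=130, M5→East 3·17=51. Service 342; fixed 71; total 413.
{North, East}: service 302 + fixed 118 = 420
{South, East}: service 325 + fixed 105 = 430
{North, South, East}: service 285 + fixed 152 = 437
No other subset beats 413.

Minimum total cost: 413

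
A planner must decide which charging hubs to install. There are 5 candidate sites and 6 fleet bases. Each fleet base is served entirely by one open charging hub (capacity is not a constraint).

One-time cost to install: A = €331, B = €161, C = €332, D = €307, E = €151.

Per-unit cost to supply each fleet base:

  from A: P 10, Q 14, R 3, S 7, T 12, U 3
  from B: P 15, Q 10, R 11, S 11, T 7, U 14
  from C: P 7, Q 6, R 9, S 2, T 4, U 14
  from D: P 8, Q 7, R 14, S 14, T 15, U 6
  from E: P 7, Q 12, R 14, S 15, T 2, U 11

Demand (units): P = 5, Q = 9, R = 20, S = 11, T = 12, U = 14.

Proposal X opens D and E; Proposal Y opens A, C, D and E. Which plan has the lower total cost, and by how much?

Proposal X: {D, E}: P→E 7·5=35, Q→D 7·9=63, R→D 14·20=280, S→D 14·11=154, T→E 2·12=24, U→D 6·14=84. Service 640; fixed 458; total 1098.
Proposal Y: {A, C, D, E}: P→C 7·5=35, Q→C 6·9=54, R→A 3·20=60, S→C 2·11=22, T→E 2·12=24, U→A 3·14=42. Service 237; fixed 1121; total 1358.
Difference: |1098 − 1358| = 260.

Proposal X is cheaper by 260.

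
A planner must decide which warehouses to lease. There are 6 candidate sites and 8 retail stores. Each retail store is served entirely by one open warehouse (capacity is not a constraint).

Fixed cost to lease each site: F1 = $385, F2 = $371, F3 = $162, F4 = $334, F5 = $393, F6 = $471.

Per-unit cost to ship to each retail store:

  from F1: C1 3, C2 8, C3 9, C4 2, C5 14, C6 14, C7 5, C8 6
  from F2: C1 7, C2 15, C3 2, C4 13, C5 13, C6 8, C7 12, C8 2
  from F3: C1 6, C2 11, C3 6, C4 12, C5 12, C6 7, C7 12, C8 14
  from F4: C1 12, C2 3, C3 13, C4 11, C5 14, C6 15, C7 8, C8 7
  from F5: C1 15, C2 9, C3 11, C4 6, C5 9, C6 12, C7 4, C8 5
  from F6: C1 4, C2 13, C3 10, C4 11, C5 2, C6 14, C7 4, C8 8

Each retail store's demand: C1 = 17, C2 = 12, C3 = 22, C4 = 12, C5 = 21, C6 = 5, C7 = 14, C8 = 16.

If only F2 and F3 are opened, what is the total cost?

Each retail store is assigned to its cheapest site among the open ones.
{F2, F3}: C1→F3 6·17=102, C2→F3 11·12=132, C3→F2 2·22=44, C4→F3 12·12=144, C5→F3 12·21=252, C6→F3 7·5=35, C7→F2 12·14=168, C8→F2 2·16=32. Service 909; fixed 533; total 1442.

Total cost: 1442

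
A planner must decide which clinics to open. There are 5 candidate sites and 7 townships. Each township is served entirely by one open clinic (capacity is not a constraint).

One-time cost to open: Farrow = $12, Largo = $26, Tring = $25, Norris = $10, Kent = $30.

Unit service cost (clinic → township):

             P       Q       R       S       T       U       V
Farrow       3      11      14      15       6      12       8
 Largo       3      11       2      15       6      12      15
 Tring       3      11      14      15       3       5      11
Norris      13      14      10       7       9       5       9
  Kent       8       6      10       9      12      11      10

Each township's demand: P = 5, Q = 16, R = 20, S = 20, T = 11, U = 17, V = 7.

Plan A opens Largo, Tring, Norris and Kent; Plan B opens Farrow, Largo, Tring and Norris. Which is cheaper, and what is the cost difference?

Plan A: {Largo, Tring, Norris, Kent}: P→Largo 3·5=15, Q→Kent 6·16=96, R→Largo 2·20=40, S→Norris 7·20=140, T→Tring 3·11=33, U→Tring 5·17=85, V→Norris 9·7=63. Service 472; fixed 91; total 563.
Plan B: {Farrow, Largo, Tring, Norris}: P→Farrow 3·5=15, Q→Farrow 11·16=176, R→Largo 2·20=40, S→Norris 7·20=140, T→Tring 3·11=33, U→Tring 5·17=85, V→Farrow 8·7=56. Service 545; fixed 73; total 618.
Difference: |563 − 618| = 55.

Plan A is cheaper by 55.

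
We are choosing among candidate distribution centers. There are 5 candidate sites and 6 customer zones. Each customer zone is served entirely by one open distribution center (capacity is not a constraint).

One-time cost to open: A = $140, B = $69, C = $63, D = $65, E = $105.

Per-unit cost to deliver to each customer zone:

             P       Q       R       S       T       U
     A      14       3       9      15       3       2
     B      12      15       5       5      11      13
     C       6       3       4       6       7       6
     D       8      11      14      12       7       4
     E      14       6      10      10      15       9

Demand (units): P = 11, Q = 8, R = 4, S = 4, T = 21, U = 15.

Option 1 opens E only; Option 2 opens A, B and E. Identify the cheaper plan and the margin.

Option 2 is cheaper by 234.

Option 1: {E}: P→E 14·11=154, Q→E 6·8=48, R→E 10·4=40, S→E 10·4=40, T→E 15·21=315, U→E 9·15=135. Service 732; fixed 105; total 837.
Option 2: {A, B, E}: P→B 12·11=132, Q→A 3·8=24, R→B 5·4=20, S→B 5·4=20, T→A 3·21=63, U→A 2·15=30. Service 289; fixed 314; total 603.
Difference: |837 − 603| = 234.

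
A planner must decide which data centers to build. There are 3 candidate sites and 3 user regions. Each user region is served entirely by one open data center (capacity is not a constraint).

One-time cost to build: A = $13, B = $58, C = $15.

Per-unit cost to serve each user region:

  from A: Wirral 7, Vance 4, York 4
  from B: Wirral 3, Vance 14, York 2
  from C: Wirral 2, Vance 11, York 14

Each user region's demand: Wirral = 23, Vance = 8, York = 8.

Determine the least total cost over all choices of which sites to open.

Minimum total cost: 138

For any fixed open set, each user region goes to its cheapest open site; total = fixed + service.
{A, C}: Wirral→C 2·23=46, Vance→A 4·8=32, York→A 4·8=32. Service 110; fixed 28; total 138.
{A, B, C}: Wirral→C 2·23=46, Vance→A 4·8=32, York→B 2·8=16. Service 94; fixed 86; total 180.
{A, B}: service 117 + fixed 71 = 188
{A}: service 225 + fixed 13 = 238
No other subset beats 138.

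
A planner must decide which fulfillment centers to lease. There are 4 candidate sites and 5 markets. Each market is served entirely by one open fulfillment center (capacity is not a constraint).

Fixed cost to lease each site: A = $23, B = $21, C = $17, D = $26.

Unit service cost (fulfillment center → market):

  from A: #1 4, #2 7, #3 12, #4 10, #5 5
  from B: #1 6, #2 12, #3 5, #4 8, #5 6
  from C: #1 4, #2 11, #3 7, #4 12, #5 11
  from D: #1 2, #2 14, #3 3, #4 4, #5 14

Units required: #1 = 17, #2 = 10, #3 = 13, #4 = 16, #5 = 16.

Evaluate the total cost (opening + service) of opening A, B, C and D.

Total cost: 374

Each market is assigned to its cheapest site among the open ones.
{A, B, C, D}: #1→D 2·17=34, #2→A 7·10=70, #3→D 3·13=39, #4→D 4·16=64, #5→A 5·16=80. Service 287; fixed 87; total 374.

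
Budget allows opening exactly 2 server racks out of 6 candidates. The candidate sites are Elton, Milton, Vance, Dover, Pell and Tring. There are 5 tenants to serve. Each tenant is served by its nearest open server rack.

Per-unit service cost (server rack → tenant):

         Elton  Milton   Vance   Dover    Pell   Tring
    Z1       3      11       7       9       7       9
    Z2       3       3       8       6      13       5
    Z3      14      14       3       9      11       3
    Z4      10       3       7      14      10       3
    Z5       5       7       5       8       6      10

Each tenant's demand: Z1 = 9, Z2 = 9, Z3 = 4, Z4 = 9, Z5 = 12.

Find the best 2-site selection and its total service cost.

With exactly 2 open, each tenant uses its cheapest among the chosen.
{Elton, Tring}: Z1→Elton 3·9=27, Z2→Elton 3·9=27, Z3→Tring 3·4=12, Z4→Tring 3·9=27, Z5→Elton 5·12=60. Service cost 153.
{Elton, Vance}: service cost 189
{Milton, Vance}: service cost 189
Among all 15 size-2 choices, {Elton, Tring} is lowest.

Choose Elton and Tring; total service cost 153.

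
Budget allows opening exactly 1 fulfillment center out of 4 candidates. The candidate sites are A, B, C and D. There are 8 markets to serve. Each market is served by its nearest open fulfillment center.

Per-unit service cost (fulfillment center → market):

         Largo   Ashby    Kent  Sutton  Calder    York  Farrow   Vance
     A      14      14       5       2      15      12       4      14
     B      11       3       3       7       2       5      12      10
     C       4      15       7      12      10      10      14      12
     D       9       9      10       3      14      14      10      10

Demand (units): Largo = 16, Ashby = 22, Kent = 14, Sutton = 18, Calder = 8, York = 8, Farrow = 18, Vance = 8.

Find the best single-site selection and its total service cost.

Choose B only; total service cost 762.

With exactly 1 open, each market uses its cheapest among the chosen.
{B}: Largo→B 11·16=176, Ashby→B 3·22=66, Kent→B 3·14=42, Sutton→B 7·18=126, Calder→B 2·8=16, York→B 5·8=40, Farrow→B 12·18=216, Vance→B 10·8=80. Service cost 762.
{D}: service cost 1020
{A}: service cost 1038
Among all 4 size-1 choices, {B} is lowest.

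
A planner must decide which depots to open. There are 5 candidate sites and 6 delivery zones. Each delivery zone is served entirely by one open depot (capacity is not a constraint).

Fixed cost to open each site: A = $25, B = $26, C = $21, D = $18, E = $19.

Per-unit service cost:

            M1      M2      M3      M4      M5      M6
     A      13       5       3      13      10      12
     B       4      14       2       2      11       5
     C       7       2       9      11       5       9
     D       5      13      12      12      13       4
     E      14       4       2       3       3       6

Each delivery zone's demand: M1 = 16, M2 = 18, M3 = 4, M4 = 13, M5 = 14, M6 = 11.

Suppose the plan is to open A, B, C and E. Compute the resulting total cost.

Total cost: 322

Each delivery zone is assigned to its cheapest site among the open ones.
{A, B, C, E}: M1→B 4·16=64, M2→C 2·18=36, M3→B 2·4=8, M4→B 2·13=26, M5→E 3·14=42, M6→B 5·11=55. Service 231; fixed 91; total 322.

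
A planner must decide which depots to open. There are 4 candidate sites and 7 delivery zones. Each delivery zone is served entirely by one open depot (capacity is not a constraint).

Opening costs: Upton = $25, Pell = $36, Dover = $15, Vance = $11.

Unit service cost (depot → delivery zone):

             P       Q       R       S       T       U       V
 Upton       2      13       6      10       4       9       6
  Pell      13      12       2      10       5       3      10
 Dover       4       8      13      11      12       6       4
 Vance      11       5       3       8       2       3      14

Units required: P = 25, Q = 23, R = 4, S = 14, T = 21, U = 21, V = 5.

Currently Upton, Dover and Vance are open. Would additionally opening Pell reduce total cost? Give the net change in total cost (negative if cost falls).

Current service cost with {Upton, Dover, Vance}: 414.
Adding Pell: each delivery zone re-picks its cheapest; new service cost 410, saving 4.
Extra fixed cost: 36. Net change = 36 − 4 = 32.
(Totals: 465 → 497.)

No — net change +32 (cost rises by 32).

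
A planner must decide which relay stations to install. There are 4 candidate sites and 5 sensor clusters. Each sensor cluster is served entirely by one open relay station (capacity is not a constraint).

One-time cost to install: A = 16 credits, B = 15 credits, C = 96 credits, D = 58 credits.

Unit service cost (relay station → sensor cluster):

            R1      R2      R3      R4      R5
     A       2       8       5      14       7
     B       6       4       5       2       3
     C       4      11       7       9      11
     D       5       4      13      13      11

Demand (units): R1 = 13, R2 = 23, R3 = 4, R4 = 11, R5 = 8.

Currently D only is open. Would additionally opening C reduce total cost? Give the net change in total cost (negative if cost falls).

Current service cost with {D}: 440.
Adding C: each sensor cluster re-picks its cheapest; new service cost 359, saving 81.
Extra fixed cost: 96. Net change = 96 − 81 = 15.
(Totals: 498 → 513.)

No — net change +15 (cost rises by 15).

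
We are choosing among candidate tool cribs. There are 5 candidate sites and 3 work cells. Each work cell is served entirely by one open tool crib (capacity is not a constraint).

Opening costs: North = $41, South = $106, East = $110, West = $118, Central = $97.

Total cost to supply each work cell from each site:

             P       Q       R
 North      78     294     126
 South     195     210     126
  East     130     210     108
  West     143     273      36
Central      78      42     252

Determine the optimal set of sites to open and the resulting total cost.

For any fixed open set, each work cell goes to its cheapest open site; total = fixed + service.
{West, Central}: P→Central 78, Q→Central 42, R→West 36. Service 156; fixed 215; total 371.
{North, Central}: service 246 + fixed 138 = 384
{North, West, Central}: P→North 78, Q→Central 42, R→West 36. Service 156; fixed 256; total 412.
{North, South, East, West, Central}: P→North 78, Q→Central 42, R→West 36. Service 156; fixed 472; total 628.
No other subset beats 371.

Open West and Central; minimum total cost 371.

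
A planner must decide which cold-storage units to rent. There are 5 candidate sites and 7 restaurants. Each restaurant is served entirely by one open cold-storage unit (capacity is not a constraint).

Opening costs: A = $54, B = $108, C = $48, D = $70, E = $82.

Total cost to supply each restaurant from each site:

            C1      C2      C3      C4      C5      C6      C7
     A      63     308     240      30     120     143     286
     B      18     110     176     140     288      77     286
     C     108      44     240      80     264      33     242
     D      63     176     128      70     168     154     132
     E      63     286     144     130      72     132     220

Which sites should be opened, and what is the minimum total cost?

For any fixed open set, each restaurant goes to its cheapest open site; total = fixed + service.
{A, C, D}: C1→A 63, C2→C 44, C3→D 128, C4→A 30, C5→A 120, C6→C 33, C7→D 132. Service 550; fixed 172; total 722.
{C, D, E}: C1→D 63, C2→C 44, C3→D 128, C4→D 70, C5→E 72, C6→C 33, C7→D 132. Service 542; fixed 200; total 742.
{A, C, D, E}: service 502 + fixed 254 = 756
{A, B, C, D, E}: service 457 + fixed 362 = 819
No other subset beats 722.

Open A, C and D; minimum total cost 722.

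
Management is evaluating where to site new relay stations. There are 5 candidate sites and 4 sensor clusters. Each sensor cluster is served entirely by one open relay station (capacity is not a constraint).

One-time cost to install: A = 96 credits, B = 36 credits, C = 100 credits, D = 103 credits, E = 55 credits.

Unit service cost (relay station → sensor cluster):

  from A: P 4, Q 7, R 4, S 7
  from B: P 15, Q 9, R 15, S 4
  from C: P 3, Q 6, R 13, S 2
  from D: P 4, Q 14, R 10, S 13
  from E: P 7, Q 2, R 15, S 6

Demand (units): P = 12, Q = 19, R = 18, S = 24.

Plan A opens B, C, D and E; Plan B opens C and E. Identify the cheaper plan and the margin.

Plan A: {B, C, D, E}: P→C 3·12=36, Q→E 2·19=38, R→D 10·18=180, S→C 2·24=48. Service 302; fixed 294; total 596.
Plan B: {C, E}: P→C 3·12=36, Q→E 2·19=38, R→C 13·18=234, S→C 2·24=48. Service 356; fixed 155; total 511.
Difference: |596 − 511| = 85.

Plan B is cheaper by 85.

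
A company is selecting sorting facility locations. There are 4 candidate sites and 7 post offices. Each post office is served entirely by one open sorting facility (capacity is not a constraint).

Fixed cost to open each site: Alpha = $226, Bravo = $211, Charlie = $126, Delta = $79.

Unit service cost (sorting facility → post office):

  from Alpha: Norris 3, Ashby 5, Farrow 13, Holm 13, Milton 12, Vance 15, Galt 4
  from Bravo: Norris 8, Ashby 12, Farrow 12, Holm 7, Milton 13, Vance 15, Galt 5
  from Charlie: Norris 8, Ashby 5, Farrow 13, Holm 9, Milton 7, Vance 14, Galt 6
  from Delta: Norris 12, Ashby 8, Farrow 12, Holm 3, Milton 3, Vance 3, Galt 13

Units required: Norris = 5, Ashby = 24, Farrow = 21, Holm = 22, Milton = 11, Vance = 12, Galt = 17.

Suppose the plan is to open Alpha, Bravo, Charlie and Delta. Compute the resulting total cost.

Total cost: 1232

Each post office is assigned to its cheapest site among the open ones.
{Alpha, Bravo, Charlie, Delta}: Norris→Alpha 3·5=15, Ashby→Alpha 5·24=120, Farrow→Bravo 12·21=252, Holm→Delta 3·22=66, Milton→Delta 3·11=33, Vance→Delta 3·12=36, Galt→Alpha 4·17=68. Service 590; fixed 642; total 1232.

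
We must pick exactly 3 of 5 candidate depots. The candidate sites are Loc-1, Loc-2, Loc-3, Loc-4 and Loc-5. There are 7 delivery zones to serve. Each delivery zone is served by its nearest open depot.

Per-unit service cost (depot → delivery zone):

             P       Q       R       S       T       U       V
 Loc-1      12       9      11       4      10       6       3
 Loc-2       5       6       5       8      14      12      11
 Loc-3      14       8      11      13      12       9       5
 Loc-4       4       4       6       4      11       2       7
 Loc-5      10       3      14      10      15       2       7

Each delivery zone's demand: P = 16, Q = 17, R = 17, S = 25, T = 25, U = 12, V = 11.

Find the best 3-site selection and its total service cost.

With exactly 3 open, each delivery zone uses its cheapest among the chosen.
{Loc-1, Loc-2, Loc-5}: P→Loc-2 5·16=80, Q→Loc-5 3·17=51, R→Loc-2 5·17=85, S→Loc-1 4·25=100, T→Loc-1 10·25=250, U→Loc-5 2·12=24, V→Loc-1 3·11=33. Service cost 623.
{Loc-1, Loc-2, Loc-4}: service cost 624
{Loc-1, Loc-4, Loc-5}: service cost 624
Among all 10 size-3 choices, {Loc-1, Loc-2, Loc-5} is lowest.

Choose Loc-1, Loc-2 and Loc-5; total service cost 623.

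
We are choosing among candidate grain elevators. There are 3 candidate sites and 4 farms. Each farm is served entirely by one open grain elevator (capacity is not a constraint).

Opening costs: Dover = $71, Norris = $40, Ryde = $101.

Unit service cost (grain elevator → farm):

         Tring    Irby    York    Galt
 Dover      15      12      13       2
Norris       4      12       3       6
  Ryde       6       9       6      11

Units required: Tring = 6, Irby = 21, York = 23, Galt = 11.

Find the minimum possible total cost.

Minimum total cost: 451

For any fixed open set, each farm goes to its cheapest open site; total = fixed + service.
{Norris}: Tring→Norris 4·6=24, Irby→Norris 12·21=252, York→Norris 3·23=69, Galt→Norris 6·11=66. Service 411; fixed 40; total 451.
{Dover, Norris}: Tring→Norris 4·6=24, Irby→Dover 12·21=252, York→Norris 3·23=69, Galt→Dover 2·11=22. Service 367; fixed 111; total 478.
{Norris, Ryde}: Tring→Norris 4·6=24, Irby→Ryde 9·21=189, York→Norris 3·23=69, Galt→Norris 6·11=66. Service 348; fixed 141; total 489.
{Dover, Norris, Ryde}: service 304 + fixed 212 = 516
No other subset beats 451.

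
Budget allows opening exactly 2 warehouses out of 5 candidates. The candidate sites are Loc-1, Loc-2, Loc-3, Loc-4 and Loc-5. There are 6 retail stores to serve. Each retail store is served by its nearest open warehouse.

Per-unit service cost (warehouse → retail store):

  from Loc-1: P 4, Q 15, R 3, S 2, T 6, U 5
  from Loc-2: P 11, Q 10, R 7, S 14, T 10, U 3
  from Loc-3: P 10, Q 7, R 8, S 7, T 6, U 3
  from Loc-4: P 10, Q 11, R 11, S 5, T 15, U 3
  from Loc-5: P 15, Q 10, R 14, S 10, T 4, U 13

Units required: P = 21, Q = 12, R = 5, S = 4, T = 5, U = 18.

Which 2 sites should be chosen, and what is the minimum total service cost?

With exactly 2 open, each retail store uses its cheapest among the chosen.
{Loc-1, Loc-3}: P→Loc-1 4·21=84, Q→Loc-3 7·12=84, R→Loc-1 3·5=15, S→Loc-1 2·4=8, T→Loc-1 6·5=30, U→Loc-3 3·18=54. Service cost 275.
{Loc-1, Loc-2}: service cost 311
{Loc-1, Loc-4}: service cost 323
Among all 10 size-2 choices, {Loc-1, Loc-3} is lowest.

Choose Loc-1 and Loc-3; total service cost 275.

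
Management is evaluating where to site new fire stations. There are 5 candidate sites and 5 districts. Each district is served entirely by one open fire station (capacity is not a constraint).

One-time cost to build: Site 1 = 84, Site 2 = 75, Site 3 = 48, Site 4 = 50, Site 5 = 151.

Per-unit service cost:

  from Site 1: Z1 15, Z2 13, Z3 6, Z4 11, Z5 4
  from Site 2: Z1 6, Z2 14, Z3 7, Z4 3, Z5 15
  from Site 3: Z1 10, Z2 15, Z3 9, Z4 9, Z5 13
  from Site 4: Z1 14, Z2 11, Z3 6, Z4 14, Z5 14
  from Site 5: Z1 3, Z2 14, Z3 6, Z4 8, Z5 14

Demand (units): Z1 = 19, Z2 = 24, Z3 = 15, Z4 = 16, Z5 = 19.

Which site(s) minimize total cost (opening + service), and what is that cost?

For any fixed open set, each district goes to its cheapest open site; total = fixed + service.
{Site 1, Site 2}: Z1→Site 2 6·19=114, Z2→Site 1 13·24=312, Z3→Site 1 6·15=90, Z4→Site 2 3·16=48, Z5→Site 1 4·19=76. Service 640; fixed 159; total 799.
{Site 1, Site 2, Site 4}: service 592 + fixed 209 = 801
{Site 1, Site 2, Site 3}: Z1→Site 2 6·19=114, Z2→Site 1 13·24=312, Z3→Site 1 6·15=90, Z4→Site 2 3·16=48, Z5→Site 1 4·19=76. Service 640; fixed 207; total 847.
{Site 1, Site 2, Site 3, Site 4, Site 5}: service 535 + fixed 408 = 943
No other subset beats 799.

Open Site 1 and Site 2; minimum total cost 799.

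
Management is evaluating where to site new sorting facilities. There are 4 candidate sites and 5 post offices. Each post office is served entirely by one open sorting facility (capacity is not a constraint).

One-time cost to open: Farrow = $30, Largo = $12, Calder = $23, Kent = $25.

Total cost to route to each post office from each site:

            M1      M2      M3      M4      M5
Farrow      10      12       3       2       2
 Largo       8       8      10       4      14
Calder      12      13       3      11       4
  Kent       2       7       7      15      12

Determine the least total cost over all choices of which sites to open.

For any fixed open set, each post office goes to its cheapest open site; total = fixed + service.
{Largo}: M1→Largo 8, M2→Largo 8, M3→Largo 10, M4→Largo 4, M5→Largo 14. Service 44; fixed 12; total 56.
{Farrow}: M1→Farrow 10, M2→Farrow 12, M3→Farrow 3, M4→Farrow 2, M5→Farrow 2. Service 29; fixed 30; total 59.
{Largo, Calder}: service 27 + fixed 35 = 62
{Farrow, Largo, Calder, Kent}: service 16 + fixed 90 = 106
No other subset beats 56.

Minimum total cost: 56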